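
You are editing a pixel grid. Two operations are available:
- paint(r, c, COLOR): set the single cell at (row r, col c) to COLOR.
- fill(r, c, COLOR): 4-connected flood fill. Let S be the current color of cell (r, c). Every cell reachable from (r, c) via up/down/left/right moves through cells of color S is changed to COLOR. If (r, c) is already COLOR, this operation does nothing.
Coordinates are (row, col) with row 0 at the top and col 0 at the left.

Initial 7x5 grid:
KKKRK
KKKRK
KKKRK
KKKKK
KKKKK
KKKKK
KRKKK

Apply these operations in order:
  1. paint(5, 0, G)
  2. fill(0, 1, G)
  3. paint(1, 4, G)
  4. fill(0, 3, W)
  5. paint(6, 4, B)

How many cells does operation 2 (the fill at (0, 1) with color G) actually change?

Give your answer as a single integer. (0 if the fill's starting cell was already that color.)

After op 1 paint(5,0,G):
KKKRK
KKKRK
KKKRK
KKKKK
KKKKK
GKKKK
KRKKK
After op 2 fill(0,1,G) [29 cells changed]:
GGGRG
GGGRG
GGGRG
GGGGG
GGGGG
GGGGG
KRGGG

Answer: 29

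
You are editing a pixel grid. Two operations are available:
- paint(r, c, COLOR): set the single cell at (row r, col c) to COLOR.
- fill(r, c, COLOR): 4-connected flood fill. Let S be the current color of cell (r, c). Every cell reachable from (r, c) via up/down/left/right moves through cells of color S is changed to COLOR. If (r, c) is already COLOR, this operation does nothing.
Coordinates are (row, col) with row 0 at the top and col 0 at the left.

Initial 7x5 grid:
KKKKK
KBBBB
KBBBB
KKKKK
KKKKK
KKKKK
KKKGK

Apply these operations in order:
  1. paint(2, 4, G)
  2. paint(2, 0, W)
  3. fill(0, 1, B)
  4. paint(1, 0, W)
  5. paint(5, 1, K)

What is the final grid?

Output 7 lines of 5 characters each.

After op 1 paint(2,4,G):
KKKKK
KBBBB
KBBBG
KKKKK
KKKKK
KKKKK
KKKGK
After op 2 paint(2,0,W):
KKKKK
KBBBB
WBBBG
KKKKK
KKKKK
KKKKK
KKKGK
After op 3 fill(0,1,B) [6 cells changed]:
BBBBB
BBBBB
WBBBG
KKKKK
KKKKK
KKKKK
KKKGK
After op 4 paint(1,0,W):
BBBBB
WBBBB
WBBBG
KKKKK
KKKKK
KKKKK
KKKGK
After op 5 paint(5,1,K):
BBBBB
WBBBB
WBBBG
KKKKK
KKKKK
KKKKK
KKKGK

Answer: BBBBB
WBBBB
WBBBG
KKKKK
KKKKK
KKKKK
KKKGK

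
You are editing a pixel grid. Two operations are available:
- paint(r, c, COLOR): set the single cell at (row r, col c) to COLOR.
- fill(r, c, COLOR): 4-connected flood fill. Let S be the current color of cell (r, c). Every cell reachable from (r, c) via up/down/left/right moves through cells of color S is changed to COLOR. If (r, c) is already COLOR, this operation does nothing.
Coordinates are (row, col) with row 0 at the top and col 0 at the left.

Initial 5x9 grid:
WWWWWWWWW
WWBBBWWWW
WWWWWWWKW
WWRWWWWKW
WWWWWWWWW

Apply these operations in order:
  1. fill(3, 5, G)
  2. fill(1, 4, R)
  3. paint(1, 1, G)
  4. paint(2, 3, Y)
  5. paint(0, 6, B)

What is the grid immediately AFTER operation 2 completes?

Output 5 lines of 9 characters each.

Answer: GGGGGGGGG
GGRRRGGGG
GGGGGGGKG
GGRGGGGKG
GGGGGGGGG

Derivation:
After op 1 fill(3,5,G) [39 cells changed]:
GGGGGGGGG
GGBBBGGGG
GGGGGGGKG
GGRGGGGKG
GGGGGGGGG
After op 2 fill(1,4,R) [3 cells changed]:
GGGGGGGGG
GGRRRGGGG
GGGGGGGKG
GGRGGGGKG
GGGGGGGGG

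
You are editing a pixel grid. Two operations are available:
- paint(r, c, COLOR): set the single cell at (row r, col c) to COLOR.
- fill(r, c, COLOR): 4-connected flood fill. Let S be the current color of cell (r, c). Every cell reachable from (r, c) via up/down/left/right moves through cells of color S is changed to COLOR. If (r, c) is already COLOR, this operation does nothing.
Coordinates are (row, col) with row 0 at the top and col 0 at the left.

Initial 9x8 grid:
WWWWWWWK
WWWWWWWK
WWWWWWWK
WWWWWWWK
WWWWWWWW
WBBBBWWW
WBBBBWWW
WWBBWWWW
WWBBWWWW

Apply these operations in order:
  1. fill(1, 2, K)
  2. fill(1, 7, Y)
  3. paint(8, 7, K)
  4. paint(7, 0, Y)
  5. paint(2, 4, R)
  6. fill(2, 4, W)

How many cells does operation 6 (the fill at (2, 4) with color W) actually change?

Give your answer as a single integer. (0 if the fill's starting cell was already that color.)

After op 1 fill(1,2,K) [56 cells changed]:
KKKKKKKK
KKKKKKKK
KKKKKKKK
KKKKKKKK
KKKKKKKK
KBBBBKKK
KBBBBKKK
KKBBKKKK
KKBBKKKK
After op 2 fill(1,7,Y) [60 cells changed]:
YYYYYYYY
YYYYYYYY
YYYYYYYY
YYYYYYYY
YYYYYYYY
YBBBBYYY
YBBBBYYY
YYBBYYYY
YYBBYYYY
After op 3 paint(8,7,K):
YYYYYYYY
YYYYYYYY
YYYYYYYY
YYYYYYYY
YYYYYYYY
YBBBBYYY
YBBBBYYY
YYBBYYYY
YYBBYYYK
After op 4 paint(7,0,Y):
YYYYYYYY
YYYYYYYY
YYYYYYYY
YYYYYYYY
YYYYYYYY
YBBBBYYY
YBBBBYYY
YYBBYYYY
YYBBYYYK
After op 5 paint(2,4,R):
YYYYYYYY
YYYYYYYY
YYYYRYYY
YYYYYYYY
YYYYYYYY
YBBBBYYY
YBBBBYYY
YYBBYYYY
YYBBYYYK
After op 6 fill(2,4,W) [1 cells changed]:
YYYYYYYY
YYYYYYYY
YYYYWYYY
YYYYYYYY
YYYYYYYY
YBBBBYYY
YBBBBYYY
YYBBYYYY
YYBBYYYK

Answer: 1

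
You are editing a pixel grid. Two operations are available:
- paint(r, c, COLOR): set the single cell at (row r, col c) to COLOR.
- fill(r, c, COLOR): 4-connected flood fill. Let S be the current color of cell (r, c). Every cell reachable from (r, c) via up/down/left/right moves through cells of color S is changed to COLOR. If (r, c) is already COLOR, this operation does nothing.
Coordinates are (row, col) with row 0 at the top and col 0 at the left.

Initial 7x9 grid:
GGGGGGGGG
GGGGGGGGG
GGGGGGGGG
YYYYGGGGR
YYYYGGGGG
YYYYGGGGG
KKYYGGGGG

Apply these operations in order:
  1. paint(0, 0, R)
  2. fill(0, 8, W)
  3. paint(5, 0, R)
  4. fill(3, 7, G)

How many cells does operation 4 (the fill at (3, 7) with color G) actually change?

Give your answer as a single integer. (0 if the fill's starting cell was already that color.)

Answer: 45

Derivation:
After op 1 paint(0,0,R):
RGGGGGGGG
GGGGGGGGG
GGGGGGGGG
YYYYGGGGR
YYYYGGGGG
YYYYGGGGG
KKYYGGGGG
After op 2 fill(0,8,W) [45 cells changed]:
RWWWWWWWW
WWWWWWWWW
WWWWWWWWW
YYYYWWWWR
YYYYWWWWW
YYYYWWWWW
KKYYWWWWW
After op 3 paint(5,0,R):
RWWWWWWWW
WWWWWWWWW
WWWWWWWWW
YYYYWWWWR
YYYYWWWWW
RYYYWWWWW
KKYYWWWWW
After op 4 fill(3,7,G) [45 cells changed]:
RGGGGGGGG
GGGGGGGGG
GGGGGGGGG
YYYYGGGGR
YYYYGGGGG
RYYYGGGGG
KKYYGGGGG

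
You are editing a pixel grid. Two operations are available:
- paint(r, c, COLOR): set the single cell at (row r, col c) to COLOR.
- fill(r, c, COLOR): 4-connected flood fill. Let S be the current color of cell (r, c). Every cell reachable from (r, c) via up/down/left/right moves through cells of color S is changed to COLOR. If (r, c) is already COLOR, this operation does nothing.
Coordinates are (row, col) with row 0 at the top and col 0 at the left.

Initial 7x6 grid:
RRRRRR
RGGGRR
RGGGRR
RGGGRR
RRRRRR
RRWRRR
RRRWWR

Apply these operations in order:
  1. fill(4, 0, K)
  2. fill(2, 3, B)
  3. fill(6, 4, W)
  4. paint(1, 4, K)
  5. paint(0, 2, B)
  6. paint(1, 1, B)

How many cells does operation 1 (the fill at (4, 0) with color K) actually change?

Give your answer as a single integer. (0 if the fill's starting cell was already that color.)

After op 1 fill(4,0,K) [30 cells changed]:
KKKKKK
KGGGKK
KGGGKK
KGGGKK
KKKKKK
KKWKKK
KKKWWK

Answer: 30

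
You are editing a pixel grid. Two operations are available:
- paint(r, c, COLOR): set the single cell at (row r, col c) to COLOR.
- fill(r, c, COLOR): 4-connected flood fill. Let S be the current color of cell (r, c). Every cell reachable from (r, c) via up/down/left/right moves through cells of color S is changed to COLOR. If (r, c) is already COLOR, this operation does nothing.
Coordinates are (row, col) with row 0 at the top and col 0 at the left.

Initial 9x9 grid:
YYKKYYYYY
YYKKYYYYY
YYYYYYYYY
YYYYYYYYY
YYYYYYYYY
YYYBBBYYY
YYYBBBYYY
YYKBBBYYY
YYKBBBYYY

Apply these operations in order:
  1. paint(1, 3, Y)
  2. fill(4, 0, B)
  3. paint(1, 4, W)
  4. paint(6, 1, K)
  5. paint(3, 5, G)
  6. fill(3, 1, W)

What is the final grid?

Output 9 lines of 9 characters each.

After op 1 paint(1,3,Y):
YYKKYYYYY
YYKYYYYYY
YYYYYYYYY
YYYYYYYYY
YYYYYYYYY
YYYBBBYYY
YYYBBBYYY
YYKBBBYYY
YYKBBBYYY
After op 2 fill(4,0,B) [64 cells changed]:
BBKKBBBBB
BBKBBBBBB
BBBBBBBBB
BBBBBBBBB
BBBBBBBBB
BBBBBBBBB
BBBBBBBBB
BBKBBBBBB
BBKBBBBBB
After op 3 paint(1,4,W):
BBKKBBBBB
BBKBWBBBB
BBBBBBBBB
BBBBBBBBB
BBBBBBBBB
BBBBBBBBB
BBBBBBBBB
BBKBBBBBB
BBKBBBBBB
After op 4 paint(6,1,K):
BBKKBBBBB
BBKBWBBBB
BBBBBBBBB
BBBBBBBBB
BBBBBBBBB
BBBBBBBBB
BKBBBBBBB
BBKBBBBBB
BBKBBBBBB
After op 5 paint(3,5,G):
BBKKBBBBB
BBKBWBBBB
BBBBBBBBB
BBBBBGBBB
BBBBBBBBB
BBBBBBBBB
BKBBBBBBB
BBKBBBBBB
BBKBBBBBB
After op 6 fill(3,1,W) [73 cells changed]:
WWKKWWWWW
WWKWWWWWW
WWWWWWWWW
WWWWWGWWW
WWWWWWWWW
WWWWWWWWW
WKWWWWWWW
WWKWWWWWW
WWKWWWWWW

Answer: WWKKWWWWW
WWKWWWWWW
WWWWWWWWW
WWWWWGWWW
WWWWWWWWW
WWWWWWWWW
WKWWWWWWW
WWKWWWWWW
WWKWWWWWW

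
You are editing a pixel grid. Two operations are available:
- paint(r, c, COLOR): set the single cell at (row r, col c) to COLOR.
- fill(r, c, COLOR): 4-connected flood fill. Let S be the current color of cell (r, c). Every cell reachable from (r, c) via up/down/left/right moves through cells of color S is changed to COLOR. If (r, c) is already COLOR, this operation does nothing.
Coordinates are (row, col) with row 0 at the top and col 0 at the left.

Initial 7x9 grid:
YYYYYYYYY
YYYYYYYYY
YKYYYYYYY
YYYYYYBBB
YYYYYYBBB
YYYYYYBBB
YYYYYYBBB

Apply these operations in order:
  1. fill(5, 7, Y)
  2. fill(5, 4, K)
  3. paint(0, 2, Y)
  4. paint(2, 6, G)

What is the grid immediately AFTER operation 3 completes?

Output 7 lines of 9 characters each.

Answer: KKYKKKKKK
KKKKKKKKK
KKKKKKKKK
KKKKKKKKK
KKKKKKKKK
KKKKKKKKK
KKKKKKKKK

Derivation:
After op 1 fill(5,7,Y) [12 cells changed]:
YYYYYYYYY
YYYYYYYYY
YKYYYYYYY
YYYYYYYYY
YYYYYYYYY
YYYYYYYYY
YYYYYYYYY
After op 2 fill(5,4,K) [62 cells changed]:
KKKKKKKKK
KKKKKKKKK
KKKKKKKKK
KKKKKKKKK
KKKKKKKKK
KKKKKKKKK
KKKKKKKKK
After op 3 paint(0,2,Y):
KKYKKKKKK
KKKKKKKKK
KKKKKKKKK
KKKKKKKKK
KKKKKKKKK
KKKKKKKKK
KKKKKKKKK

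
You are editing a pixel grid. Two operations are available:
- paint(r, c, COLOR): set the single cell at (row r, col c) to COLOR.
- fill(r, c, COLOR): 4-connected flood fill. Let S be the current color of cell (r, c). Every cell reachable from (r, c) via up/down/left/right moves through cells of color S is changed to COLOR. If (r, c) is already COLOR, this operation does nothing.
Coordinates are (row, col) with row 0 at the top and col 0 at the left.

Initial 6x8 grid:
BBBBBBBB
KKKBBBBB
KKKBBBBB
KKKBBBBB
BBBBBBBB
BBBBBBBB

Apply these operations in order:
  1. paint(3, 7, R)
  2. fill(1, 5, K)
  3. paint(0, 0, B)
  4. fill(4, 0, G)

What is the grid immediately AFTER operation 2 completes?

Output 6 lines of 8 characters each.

After op 1 paint(3,7,R):
BBBBBBBB
KKKBBBBB
KKKBBBBB
KKKBBBBR
BBBBBBBB
BBBBBBBB
After op 2 fill(1,5,K) [38 cells changed]:
KKKKKKKK
KKKKKKKK
KKKKKKKK
KKKKKKKR
KKKKKKKK
KKKKKKKK

Answer: KKKKKKKK
KKKKKKKK
KKKKKKKK
KKKKKKKR
KKKKKKKK
KKKKKKKK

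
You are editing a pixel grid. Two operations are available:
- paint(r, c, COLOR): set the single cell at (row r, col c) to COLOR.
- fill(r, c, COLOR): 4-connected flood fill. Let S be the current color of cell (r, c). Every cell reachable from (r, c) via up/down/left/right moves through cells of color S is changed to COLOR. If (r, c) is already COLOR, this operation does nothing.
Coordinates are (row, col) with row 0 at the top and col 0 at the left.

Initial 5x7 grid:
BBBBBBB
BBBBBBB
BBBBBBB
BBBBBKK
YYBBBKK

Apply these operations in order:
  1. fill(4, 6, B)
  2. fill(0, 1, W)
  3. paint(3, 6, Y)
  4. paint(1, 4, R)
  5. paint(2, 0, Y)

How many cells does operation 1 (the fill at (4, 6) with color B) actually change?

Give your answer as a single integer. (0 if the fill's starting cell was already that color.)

After op 1 fill(4,6,B) [4 cells changed]:
BBBBBBB
BBBBBBB
BBBBBBB
BBBBBBB
YYBBBBB

Answer: 4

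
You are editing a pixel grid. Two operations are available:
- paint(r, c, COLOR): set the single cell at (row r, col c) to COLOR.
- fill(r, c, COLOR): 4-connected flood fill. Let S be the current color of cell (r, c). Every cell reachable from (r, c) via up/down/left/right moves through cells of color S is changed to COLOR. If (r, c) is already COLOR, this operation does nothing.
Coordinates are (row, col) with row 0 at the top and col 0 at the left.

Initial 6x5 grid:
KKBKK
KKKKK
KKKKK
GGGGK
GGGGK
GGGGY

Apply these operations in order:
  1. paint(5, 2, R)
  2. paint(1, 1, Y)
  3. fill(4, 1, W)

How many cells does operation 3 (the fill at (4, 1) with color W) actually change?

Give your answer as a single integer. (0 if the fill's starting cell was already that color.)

Answer: 11

Derivation:
After op 1 paint(5,2,R):
KKBKK
KKKKK
KKKKK
GGGGK
GGGGK
GGRGY
After op 2 paint(1,1,Y):
KKBKK
KYKKK
KKKKK
GGGGK
GGGGK
GGRGY
After op 3 fill(4,1,W) [11 cells changed]:
KKBKK
KYKKK
KKKKK
WWWWK
WWWWK
WWRWY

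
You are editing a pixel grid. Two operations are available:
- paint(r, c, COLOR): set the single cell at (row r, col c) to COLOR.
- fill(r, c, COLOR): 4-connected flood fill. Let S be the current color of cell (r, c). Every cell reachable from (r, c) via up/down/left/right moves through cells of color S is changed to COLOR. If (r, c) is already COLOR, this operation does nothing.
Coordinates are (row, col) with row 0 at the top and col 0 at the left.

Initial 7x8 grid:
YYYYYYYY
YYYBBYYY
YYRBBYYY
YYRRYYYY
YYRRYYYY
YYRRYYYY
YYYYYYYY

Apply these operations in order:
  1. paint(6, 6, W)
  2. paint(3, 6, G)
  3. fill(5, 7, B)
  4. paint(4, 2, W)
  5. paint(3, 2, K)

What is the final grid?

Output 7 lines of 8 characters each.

Answer: BBBBBBBB
BBBBBBBB
BBRBBBBB
BBKRBBGB
BBWRBBBB
BBRRBBBB
BBBBBBWB

Derivation:
After op 1 paint(6,6,W):
YYYYYYYY
YYYBBYYY
YYRBBYYY
YYRRYYYY
YYRRYYYY
YYRRYYYY
YYYYYYWY
After op 2 paint(3,6,G):
YYYYYYYY
YYYBBYYY
YYRBBYYY
YYRRYYGY
YYRRYYYY
YYRRYYYY
YYYYYYWY
After op 3 fill(5,7,B) [43 cells changed]:
BBBBBBBB
BBBBBBBB
BBRBBBBB
BBRRBBGB
BBRRBBBB
BBRRBBBB
BBBBBBWB
After op 4 paint(4,2,W):
BBBBBBBB
BBBBBBBB
BBRBBBBB
BBRRBBGB
BBWRBBBB
BBRRBBBB
BBBBBBWB
After op 5 paint(3,2,K):
BBBBBBBB
BBBBBBBB
BBRBBBBB
BBKRBBGB
BBWRBBBB
BBRRBBBB
BBBBBBWB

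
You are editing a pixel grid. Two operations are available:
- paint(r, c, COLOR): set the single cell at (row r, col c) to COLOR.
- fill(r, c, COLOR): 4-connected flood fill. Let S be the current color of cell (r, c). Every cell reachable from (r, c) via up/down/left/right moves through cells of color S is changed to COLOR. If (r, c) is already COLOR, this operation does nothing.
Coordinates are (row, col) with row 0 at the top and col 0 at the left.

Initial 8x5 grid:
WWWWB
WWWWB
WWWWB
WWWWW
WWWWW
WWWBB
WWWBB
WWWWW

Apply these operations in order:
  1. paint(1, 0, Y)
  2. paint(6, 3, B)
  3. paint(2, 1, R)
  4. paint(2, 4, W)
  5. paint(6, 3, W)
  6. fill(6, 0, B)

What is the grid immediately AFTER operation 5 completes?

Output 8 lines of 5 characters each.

After op 1 paint(1,0,Y):
WWWWB
YWWWB
WWWWB
WWWWW
WWWWW
WWWBB
WWWBB
WWWWW
After op 2 paint(6,3,B):
WWWWB
YWWWB
WWWWB
WWWWW
WWWWW
WWWBB
WWWBB
WWWWW
After op 3 paint(2,1,R):
WWWWB
YWWWB
WRWWB
WWWWW
WWWWW
WWWBB
WWWBB
WWWWW
After op 4 paint(2,4,W):
WWWWB
YWWWB
WRWWW
WWWWW
WWWWW
WWWBB
WWWBB
WWWWW
After op 5 paint(6,3,W):
WWWWB
YWWWB
WRWWW
WWWWW
WWWWW
WWWBB
WWWWB
WWWWW

Answer: WWWWB
YWWWB
WRWWW
WWWWW
WWWWW
WWWBB
WWWWB
WWWWW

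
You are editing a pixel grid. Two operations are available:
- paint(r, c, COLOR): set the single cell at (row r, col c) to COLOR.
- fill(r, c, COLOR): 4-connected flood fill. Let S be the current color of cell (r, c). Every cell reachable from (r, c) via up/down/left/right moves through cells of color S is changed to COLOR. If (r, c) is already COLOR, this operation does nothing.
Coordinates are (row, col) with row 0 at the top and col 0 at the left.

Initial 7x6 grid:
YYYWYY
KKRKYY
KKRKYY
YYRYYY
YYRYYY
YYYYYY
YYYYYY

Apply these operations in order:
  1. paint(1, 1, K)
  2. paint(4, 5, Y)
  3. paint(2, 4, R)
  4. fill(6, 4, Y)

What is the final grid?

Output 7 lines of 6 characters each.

After op 1 paint(1,1,K):
YYYWYY
KKRKYY
KKRKYY
YYRYYY
YYRYYY
YYYYYY
YYYYYY
After op 2 paint(4,5,Y):
YYYWYY
KKRKYY
KKRKYY
YYRYYY
YYRYYY
YYYYYY
YYYYYY
After op 3 paint(2,4,R):
YYYWYY
KKRKYY
KKRKRY
YYRYYY
YYRYYY
YYYYYY
YYYYYY
After op 4 fill(6,4,Y) [0 cells changed]:
YYYWYY
KKRKYY
KKRKRY
YYRYYY
YYRYYY
YYYYYY
YYYYYY

Answer: YYYWYY
KKRKYY
KKRKRY
YYRYYY
YYRYYY
YYYYYY
YYYYYY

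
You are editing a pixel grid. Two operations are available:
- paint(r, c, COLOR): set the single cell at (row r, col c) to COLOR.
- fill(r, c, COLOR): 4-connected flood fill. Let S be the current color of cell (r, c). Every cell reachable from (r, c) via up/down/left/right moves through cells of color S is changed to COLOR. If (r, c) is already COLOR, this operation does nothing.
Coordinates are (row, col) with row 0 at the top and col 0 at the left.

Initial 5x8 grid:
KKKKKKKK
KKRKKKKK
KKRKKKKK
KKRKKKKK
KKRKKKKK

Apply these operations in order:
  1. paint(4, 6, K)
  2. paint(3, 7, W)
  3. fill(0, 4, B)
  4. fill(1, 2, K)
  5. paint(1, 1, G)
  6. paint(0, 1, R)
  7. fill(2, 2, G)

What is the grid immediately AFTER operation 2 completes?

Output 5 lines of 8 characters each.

After op 1 paint(4,6,K):
KKKKKKKK
KKRKKKKK
KKRKKKKK
KKRKKKKK
KKRKKKKK
After op 2 paint(3,7,W):
KKKKKKKK
KKRKKKKK
KKRKKKKK
KKRKKKKW
KKRKKKKK

Answer: KKKKKKKK
KKRKKKKK
KKRKKKKK
KKRKKKKW
KKRKKKKK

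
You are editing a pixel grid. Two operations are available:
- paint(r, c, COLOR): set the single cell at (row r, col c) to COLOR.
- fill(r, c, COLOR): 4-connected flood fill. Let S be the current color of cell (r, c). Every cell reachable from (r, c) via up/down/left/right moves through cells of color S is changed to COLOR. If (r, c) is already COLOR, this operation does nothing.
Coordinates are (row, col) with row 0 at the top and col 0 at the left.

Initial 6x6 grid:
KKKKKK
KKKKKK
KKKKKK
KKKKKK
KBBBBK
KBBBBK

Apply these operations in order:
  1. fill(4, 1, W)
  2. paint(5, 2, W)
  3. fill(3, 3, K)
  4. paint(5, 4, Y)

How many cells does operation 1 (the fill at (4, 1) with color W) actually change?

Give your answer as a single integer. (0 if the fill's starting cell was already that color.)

After op 1 fill(4,1,W) [8 cells changed]:
KKKKKK
KKKKKK
KKKKKK
KKKKKK
KWWWWK
KWWWWK

Answer: 8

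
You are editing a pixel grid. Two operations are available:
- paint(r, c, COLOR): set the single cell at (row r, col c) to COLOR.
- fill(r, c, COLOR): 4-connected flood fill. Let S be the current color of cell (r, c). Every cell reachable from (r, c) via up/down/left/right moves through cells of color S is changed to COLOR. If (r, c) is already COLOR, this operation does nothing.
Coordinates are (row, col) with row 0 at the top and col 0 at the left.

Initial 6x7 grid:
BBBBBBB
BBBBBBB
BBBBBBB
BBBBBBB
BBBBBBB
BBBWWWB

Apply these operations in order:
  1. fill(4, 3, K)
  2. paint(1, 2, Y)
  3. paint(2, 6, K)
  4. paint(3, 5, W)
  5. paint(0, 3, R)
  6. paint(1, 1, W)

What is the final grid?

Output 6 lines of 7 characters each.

Answer: KKKRKKK
KWYKKKK
KKKKKKK
KKKKKWK
KKKKKKK
KKKWWWK

Derivation:
After op 1 fill(4,3,K) [39 cells changed]:
KKKKKKK
KKKKKKK
KKKKKKK
KKKKKKK
KKKKKKK
KKKWWWK
After op 2 paint(1,2,Y):
KKKKKKK
KKYKKKK
KKKKKKK
KKKKKKK
KKKKKKK
KKKWWWK
After op 3 paint(2,6,K):
KKKKKKK
KKYKKKK
KKKKKKK
KKKKKKK
KKKKKKK
KKKWWWK
After op 4 paint(3,5,W):
KKKKKKK
KKYKKKK
KKKKKKK
KKKKKWK
KKKKKKK
KKKWWWK
After op 5 paint(0,3,R):
KKKRKKK
KKYKKKK
KKKKKKK
KKKKKWK
KKKKKKK
KKKWWWK
After op 6 paint(1,1,W):
KKKRKKK
KWYKKKK
KKKKKKK
KKKKKWK
KKKKKKK
KKKWWWK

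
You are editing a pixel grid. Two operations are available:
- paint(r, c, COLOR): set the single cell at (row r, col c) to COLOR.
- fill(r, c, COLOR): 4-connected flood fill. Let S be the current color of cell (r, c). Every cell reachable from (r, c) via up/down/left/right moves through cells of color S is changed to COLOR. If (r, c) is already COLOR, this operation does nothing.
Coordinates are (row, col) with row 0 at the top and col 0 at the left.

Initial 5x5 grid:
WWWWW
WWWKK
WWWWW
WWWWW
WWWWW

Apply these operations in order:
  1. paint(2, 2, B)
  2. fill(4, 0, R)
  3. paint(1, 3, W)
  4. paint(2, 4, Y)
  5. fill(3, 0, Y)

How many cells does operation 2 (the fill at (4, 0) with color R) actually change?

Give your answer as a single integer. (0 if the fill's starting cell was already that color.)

After op 1 paint(2,2,B):
WWWWW
WWWKK
WWBWW
WWWWW
WWWWW
After op 2 fill(4,0,R) [22 cells changed]:
RRRRR
RRRKK
RRBRR
RRRRR
RRRRR

Answer: 22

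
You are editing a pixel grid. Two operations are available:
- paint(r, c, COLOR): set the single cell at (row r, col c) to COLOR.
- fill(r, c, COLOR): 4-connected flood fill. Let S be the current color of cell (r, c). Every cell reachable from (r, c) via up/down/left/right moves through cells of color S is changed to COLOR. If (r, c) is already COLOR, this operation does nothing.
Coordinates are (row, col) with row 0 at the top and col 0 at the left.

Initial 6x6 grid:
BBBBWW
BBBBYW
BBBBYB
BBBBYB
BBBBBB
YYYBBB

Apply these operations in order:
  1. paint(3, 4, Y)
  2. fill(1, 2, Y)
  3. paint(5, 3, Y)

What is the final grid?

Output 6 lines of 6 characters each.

Answer: YYYYWW
YYYYYW
YYYYYY
YYYYYY
YYYYYY
YYYYYY

Derivation:
After op 1 paint(3,4,Y):
BBBBWW
BBBBYW
BBBBYB
BBBBYB
BBBBBB
YYYBBB
After op 2 fill(1,2,Y) [27 cells changed]:
YYYYWW
YYYYYW
YYYYYY
YYYYYY
YYYYYY
YYYYYY
After op 3 paint(5,3,Y):
YYYYWW
YYYYYW
YYYYYY
YYYYYY
YYYYYY
YYYYYY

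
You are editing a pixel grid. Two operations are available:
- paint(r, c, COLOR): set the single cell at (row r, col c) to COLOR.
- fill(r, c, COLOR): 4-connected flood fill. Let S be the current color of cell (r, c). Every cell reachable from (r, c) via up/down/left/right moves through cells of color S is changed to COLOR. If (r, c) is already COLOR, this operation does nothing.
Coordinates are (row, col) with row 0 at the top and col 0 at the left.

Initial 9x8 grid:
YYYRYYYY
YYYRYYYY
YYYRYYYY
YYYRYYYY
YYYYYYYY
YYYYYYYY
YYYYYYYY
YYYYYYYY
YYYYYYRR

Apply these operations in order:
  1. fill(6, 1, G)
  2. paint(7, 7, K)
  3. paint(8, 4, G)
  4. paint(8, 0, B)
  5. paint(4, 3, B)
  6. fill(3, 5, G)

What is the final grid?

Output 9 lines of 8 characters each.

Answer: GGGRGGGG
GGGRGGGG
GGGRGGGG
GGGRGGGG
GGGBGGGG
GGGGGGGG
GGGGGGGG
GGGGGGGK
BGGGGGRR

Derivation:
After op 1 fill(6,1,G) [66 cells changed]:
GGGRGGGG
GGGRGGGG
GGGRGGGG
GGGRGGGG
GGGGGGGG
GGGGGGGG
GGGGGGGG
GGGGGGGG
GGGGGGRR
After op 2 paint(7,7,K):
GGGRGGGG
GGGRGGGG
GGGRGGGG
GGGRGGGG
GGGGGGGG
GGGGGGGG
GGGGGGGG
GGGGGGGK
GGGGGGRR
After op 3 paint(8,4,G):
GGGRGGGG
GGGRGGGG
GGGRGGGG
GGGRGGGG
GGGGGGGG
GGGGGGGG
GGGGGGGG
GGGGGGGK
GGGGGGRR
After op 4 paint(8,0,B):
GGGRGGGG
GGGRGGGG
GGGRGGGG
GGGRGGGG
GGGGGGGG
GGGGGGGG
GGGGGGGG
GGGGGGGK
BGGGGGRR
After op 5 paint(4,3,B):
GGGRGGGG
GGGRGGGG
GGGRGGGG
GGGRGGGG
GGGBGGGG
GGGGGGGG
GGGGGGGG
GGGGGGGK
BGGGGGRR
After op 6 fill(3,5,G) [0 cells changed]:
GGGRGGGG
GGGRGGGG
GGGRGGGG
GGGRGGGG
GGGBGGGG
GGGGGGGG
GGGGGGGG
GGGGGGGK
BGGGGGRR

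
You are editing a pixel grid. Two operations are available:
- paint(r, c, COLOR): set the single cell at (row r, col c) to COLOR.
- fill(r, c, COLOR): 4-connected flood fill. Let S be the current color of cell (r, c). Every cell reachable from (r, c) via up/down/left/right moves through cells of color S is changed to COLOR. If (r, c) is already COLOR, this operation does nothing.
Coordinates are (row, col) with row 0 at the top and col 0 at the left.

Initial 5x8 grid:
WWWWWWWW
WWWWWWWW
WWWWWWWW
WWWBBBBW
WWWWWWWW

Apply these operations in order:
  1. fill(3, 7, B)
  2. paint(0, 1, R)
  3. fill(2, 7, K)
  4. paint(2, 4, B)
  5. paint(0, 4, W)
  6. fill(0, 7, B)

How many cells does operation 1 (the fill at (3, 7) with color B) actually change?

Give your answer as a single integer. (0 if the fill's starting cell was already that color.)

Answer: 36

Derivation:
After op 1 fill(3,7,B) [36 cells changed]:
BBBBBBBB
BBBBBBBB
BBBBBBBB
BBBBBBBB
BBBBBBBB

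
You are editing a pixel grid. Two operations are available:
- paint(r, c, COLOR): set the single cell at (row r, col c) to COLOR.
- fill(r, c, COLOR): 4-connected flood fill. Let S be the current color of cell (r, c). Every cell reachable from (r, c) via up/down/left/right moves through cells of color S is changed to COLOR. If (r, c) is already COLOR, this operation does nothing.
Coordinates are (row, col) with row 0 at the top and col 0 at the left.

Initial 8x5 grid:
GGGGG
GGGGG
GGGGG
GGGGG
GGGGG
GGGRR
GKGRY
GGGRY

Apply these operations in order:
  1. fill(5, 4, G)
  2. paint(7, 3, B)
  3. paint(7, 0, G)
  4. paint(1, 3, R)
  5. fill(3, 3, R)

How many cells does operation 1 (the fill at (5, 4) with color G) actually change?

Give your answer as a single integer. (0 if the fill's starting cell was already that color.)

Answer: 4

Derivation:
After op 1 fill(5,4,G) [4 cells changed]:
GGGGG
GGGGG
GGGGG
GGGGG
GGGGG
GGGGG
GKGGY
GGGGY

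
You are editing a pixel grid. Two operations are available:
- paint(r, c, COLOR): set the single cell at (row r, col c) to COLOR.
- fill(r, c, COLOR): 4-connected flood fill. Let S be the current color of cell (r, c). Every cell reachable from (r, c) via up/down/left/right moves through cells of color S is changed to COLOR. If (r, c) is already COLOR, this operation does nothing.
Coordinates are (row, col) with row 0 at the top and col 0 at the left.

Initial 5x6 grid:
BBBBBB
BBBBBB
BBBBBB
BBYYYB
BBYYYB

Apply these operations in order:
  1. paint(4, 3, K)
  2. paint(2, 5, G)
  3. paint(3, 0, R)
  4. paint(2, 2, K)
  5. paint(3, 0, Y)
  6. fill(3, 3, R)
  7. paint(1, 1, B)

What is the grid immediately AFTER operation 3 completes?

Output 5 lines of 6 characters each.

After op 1 paint(4,3,K):
BBBBBB
BBBBBB
BBBBBB
BBYYYB
BBYKYB
After op 2 paint(2,5,G):
BBBBBB
BBBBBB
BBBBBG
BBYYYB
BBYKYB
After op 3 paint(3,0,R):
BBBBBB
BBBBBB
BBBBBG
RBYYYB
BBYKYB

Answer: BBBBBB
BBBBBB
BBBBBG
RBYYYB
BBYKYB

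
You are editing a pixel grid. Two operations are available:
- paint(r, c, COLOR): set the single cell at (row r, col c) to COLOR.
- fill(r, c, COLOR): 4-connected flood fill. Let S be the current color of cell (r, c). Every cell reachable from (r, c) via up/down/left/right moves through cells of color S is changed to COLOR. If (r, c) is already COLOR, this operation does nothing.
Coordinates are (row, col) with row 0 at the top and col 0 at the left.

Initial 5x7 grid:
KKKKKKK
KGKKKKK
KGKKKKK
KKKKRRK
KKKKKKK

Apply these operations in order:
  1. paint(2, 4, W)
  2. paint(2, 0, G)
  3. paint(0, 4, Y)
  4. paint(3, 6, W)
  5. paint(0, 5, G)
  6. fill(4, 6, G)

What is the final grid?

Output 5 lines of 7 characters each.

Answer: GGGGYGG
GGGGGGG
GGGGWGG
GGGGRRW
GGGGGGG

Derivation:
After op 1 paint(2,4,W):
KKKKKKK
KGKKKKK
KGKKWKK
KKKKRRK
KKKKKKK
After op 2 paint(2,0,G):
KKKKKKK
KGKKKKK
GGKKWKK
KKKKRRK
KKKKKKK
After op 3 paint(0,4,Y):
KKKKYKK
KGKKKKK
GGKKWKK
KKKKRRK
KKKKKKK
After op 4 paint(3,6,W):
KKKKYKK
KGKKKKK
GGKKWKK
KKKKRRW
KKKKKKK
After op 5 paint(0,5,G):
KKKKYGK
KGKKKKK
GGKKWKK
KKKKRRW
KKKKKKK
After op 6 fill(4,6,G) [26 cells changed]:
GGGGYGG
GGGGGGG
GGGGWGG
GGGGRRW
GGGGGGG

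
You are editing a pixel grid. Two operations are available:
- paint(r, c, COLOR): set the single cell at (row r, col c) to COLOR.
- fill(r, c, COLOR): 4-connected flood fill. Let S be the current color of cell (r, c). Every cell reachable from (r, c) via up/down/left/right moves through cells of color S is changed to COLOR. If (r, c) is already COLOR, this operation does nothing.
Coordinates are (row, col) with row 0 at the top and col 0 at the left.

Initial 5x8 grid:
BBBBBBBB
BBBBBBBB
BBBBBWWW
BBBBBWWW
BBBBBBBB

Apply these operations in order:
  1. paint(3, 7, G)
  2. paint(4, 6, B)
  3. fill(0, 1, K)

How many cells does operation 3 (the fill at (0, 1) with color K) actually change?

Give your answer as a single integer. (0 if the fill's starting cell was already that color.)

After op 1 paint(3,7,G):
BBBBBBBB
BBBBBBBB
BBBBBWWW
BBBBBWWG
BBBBBBBB
After op 2 paint(4,6,B):
BBBBBBBB
BBBBBBBB
BBBBBWWW
BBBBBWWG
BBBBBBBB
After op 3 fill(0,1,K) [34 cells changed]:
KKKKKKKK
KKKKKKKK
KKKKKWWW
KKKKKWWG
KKKKKKKK

Answer: 34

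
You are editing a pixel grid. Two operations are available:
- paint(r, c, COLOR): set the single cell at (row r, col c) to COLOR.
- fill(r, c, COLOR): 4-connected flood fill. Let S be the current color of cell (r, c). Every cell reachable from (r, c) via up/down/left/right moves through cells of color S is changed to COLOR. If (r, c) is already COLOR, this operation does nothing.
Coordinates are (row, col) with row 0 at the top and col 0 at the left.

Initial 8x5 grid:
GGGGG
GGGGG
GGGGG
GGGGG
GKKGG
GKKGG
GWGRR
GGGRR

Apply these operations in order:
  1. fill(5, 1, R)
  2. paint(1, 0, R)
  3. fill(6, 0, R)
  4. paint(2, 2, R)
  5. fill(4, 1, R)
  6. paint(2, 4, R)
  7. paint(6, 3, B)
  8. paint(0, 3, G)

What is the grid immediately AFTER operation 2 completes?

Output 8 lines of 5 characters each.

Answer: GGGGG
RGGGG
GGGGG
GGGGG
GRRGG
GRRGG
GWGRR
GGGRR

Derivation:
After op 1 fill(5,1,R) [4 cells changed]:
GGGGG
GGGGG
GGGGG
GGGGG
GRRGG
GRRGG
GWGRR
GGGRR
After op 2 paint(1,0,R):
GGGGG
RGGGG
GGGGG
GGGGG
GRRGG
GRRGG
GWGRR
GGGRR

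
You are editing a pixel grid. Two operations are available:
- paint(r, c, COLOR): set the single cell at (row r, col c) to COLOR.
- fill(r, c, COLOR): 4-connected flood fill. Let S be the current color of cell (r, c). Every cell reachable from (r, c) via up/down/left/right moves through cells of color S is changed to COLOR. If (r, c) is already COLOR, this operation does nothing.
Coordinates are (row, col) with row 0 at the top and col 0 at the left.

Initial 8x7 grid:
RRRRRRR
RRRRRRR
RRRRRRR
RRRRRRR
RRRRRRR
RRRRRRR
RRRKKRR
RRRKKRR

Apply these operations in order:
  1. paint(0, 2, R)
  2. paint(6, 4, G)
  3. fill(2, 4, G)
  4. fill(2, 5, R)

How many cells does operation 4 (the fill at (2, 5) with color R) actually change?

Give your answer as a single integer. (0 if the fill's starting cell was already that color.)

Answer: 53

Derivation:
After op 1 paint(0,2,R):
RRRRRRR
RRRRRRR
RRRRRRR
RRRRRRR
RRRRRRR
RRRRRRR
RRRKKRR
RRRKKRR
After op 2 paint(6,4,G):
RRRRRRR
RRRRRRR
RRRRRRR
RRRRRRR
RRRRRRR
RRRRRRR
RRRKGRR
RRRKKRR
After op 3 fill(2,4,G) [52 cells changed]:
GGGGGGG
GGGGGGG
GGGGGGG
GGGGGGG
GGGGGGG
GGGGGGG
GGGKGGG
GGGKKGG
After op 4 fill(2,5,R) [53 cells changed]:
RRRRRRR
RRRRRRR
RRRRRRR
RRRRRRR
RRRRRRR
RRRRRRR
RRRKRRR
RRRKKRR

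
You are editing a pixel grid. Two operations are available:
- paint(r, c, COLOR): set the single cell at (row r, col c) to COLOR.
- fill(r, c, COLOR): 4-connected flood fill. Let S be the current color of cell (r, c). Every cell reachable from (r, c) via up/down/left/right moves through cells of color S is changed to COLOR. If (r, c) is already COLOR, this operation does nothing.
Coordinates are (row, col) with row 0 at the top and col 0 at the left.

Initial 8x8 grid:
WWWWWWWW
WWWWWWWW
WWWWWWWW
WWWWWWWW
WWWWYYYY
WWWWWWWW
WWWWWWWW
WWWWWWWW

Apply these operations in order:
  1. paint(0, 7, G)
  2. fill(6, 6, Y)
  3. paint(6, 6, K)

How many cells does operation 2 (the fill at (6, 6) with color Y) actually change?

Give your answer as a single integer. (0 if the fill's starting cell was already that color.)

After op 1 paint(0,7,G):
WWWWWWWG
WWWWWWWW
WWWWWWWW
WWWWWWWW
WWWWYYYY
WWWWWWWW
WWWWWWWW
WWWWWWWW
After op 2 fill(6,6,Y) [59 cells changed]:
YYYYYYYG
YYYYYYYY
YYYYYYYY
YYYYYYYY
YYYYYYYY
YYYYYYYY
YYYYYYYY
YYYYYYYY

Answer: 59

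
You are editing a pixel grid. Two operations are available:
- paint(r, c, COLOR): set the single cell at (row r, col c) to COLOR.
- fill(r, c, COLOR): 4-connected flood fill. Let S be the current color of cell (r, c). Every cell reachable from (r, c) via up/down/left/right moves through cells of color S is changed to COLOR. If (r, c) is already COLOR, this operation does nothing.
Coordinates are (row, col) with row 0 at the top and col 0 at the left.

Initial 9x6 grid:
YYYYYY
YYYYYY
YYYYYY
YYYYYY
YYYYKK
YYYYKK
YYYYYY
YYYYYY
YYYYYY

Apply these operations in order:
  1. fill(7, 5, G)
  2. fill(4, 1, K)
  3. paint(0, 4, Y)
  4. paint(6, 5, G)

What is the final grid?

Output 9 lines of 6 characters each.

Answer: KKKKYK
KKKKKK
KKKKKK
KKKKKK
KKKKKK
KKKKKK
KKKKKG
KKKKKK
KKKKKK

Derivation:
After op 1 fill(7,5,G) [50 cells changed]:
GGGGGG
GGGGGG
GGGGGG
GGGGGG
GGGGKK
GGGGKK
GGGGGG
GGGGGG
GGGGGG
After op 2 fill(4,1,K) [50 cells changed]:
KKKKKK
KKKKKK
KKKKKK
KKKKKK
KKKKKK
KKKKKK
KKKKKK
KKKKKK
KKKKKK
After op 3 paint(0,4,Y):
KKKKYK
KKKKKK
KKKKKK
KKKKKK
KKKKKK
KKKKKK
KKKKKK
KKKKKK
KKKKKK
After op 4 paint(6,5,G):
KKKKYK
KKKKKK
KKKKKK
KKKKKK
KKKKKK
KKKKKK
KKKKKG
KKKKKK
KKKKKK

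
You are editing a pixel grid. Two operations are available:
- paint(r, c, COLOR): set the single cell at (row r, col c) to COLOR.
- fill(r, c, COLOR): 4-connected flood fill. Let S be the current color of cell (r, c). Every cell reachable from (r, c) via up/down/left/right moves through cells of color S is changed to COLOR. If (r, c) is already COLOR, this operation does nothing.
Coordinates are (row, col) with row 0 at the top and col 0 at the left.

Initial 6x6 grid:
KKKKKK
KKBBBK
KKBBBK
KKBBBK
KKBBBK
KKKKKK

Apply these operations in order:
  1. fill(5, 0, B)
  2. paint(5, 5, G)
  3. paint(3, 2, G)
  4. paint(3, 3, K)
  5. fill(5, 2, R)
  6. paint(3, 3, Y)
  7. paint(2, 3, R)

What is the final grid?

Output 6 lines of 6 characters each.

After op 1 fill(5,0,B) [24 cells changed]:
BBBBBB
BBBBBB
BBBBBB
BBBBBB
BBBBBB
BBBBBB
After op 2 paint(5,5,G):
BBBBBB
BBBBBB
BBBBBB
BBBBBB
BBBBBB
BBBBBG
After op 3 paint(3,2,G):
BBBBBB
BBBBBB
BBBBBB
BBGBBB
BBBBBB
BBBBBG
After op 4 paint(3,3,K):
BBBBBB
BBBBBB
BBBBBB
BBGKBB
BBBBBB
BBBBBG
After op 5 fill(5,2,R) [33 cells changed]:
RRRRRR
RRRRRR
RRRRRR
RRGKRR
RRRRRR
RRRRRG
After op 6 paint(3,3,Y):
RRRRRR
RRRRRR
RRRRRR
RRGYRR
RRRRRR
RRRRRG
After op 7 paint(2,3,R):
RRRRRR
RRRRRR
RRRRRR
RRGYRR
RRRRRR
RRRRRG

Answer: RRRRRR
RRRRRR
RRRRRR
RRGYRR
RRRRRR
RRRRRG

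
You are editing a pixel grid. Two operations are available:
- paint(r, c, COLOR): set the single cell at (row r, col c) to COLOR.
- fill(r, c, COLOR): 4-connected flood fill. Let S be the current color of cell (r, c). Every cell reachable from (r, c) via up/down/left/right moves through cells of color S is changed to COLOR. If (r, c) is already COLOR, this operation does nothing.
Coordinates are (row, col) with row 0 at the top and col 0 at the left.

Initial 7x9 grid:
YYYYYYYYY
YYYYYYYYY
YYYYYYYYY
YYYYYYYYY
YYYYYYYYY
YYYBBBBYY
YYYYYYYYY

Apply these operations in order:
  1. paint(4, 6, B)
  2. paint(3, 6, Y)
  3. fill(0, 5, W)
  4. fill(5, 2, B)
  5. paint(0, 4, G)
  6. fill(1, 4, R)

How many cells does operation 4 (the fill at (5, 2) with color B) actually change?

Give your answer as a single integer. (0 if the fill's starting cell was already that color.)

After op 1 paint(4,6,B):
YYYYYYYYY
YYYYYYYYY
YYYYYYYYY
YYYYYYYYY
YYYYYYBYY
YYYBBBBYY
YYYYYYYYY
After op 2 paint(3,6,Y):
YYYYYYYYY
YYYYYYYYY
YYYYYYYYY
YYYYYYYYY
YYYYYYBYY
YYYBBBBYY
YYYYYYYYY
After op 3 fill(0,5,W) [58 cells changed]:
WWWWWWWWW
WWWWWWWWW
WWWWWWWWW
WWWWWWWWW
WWWWWWBWW
WWWBBBBWW
WWWWWWWWW
After op 4 fill(5,2,B) [58 cells changed]:
BBBBBBBBB
BBBBBBBBB
BBBBBBBBB
BBBBBBBBB
BBBBBBBBB
BBBBBBBBB
BBBBBBBBB

Answer: 58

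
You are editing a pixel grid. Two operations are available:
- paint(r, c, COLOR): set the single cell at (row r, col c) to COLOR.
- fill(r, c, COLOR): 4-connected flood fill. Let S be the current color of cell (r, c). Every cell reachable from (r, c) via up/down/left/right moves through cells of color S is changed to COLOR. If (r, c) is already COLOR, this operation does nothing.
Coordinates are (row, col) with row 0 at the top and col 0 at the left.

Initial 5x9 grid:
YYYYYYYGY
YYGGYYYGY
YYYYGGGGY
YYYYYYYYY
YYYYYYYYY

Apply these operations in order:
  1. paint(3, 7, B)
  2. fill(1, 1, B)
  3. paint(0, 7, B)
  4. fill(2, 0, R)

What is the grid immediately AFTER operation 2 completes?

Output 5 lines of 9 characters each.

After op 1 paint(3,7,B):
YYYYYYYGY
YYGGYYYGY
YYYYGGGGY
YYYYYYYBY
YYYYYYYYY
After op 2 fill(1,1,B) [36 cells changed]:
BBBBBBBGB
BBGGBBBGB
BBBBGGGGB
BBBBBBBBB
BBBBBBBBB

Answer: BBBBBBBGB
BBGGBBBGB
BBBBGGGGB
BBBBBBBBB
BBBBBBBBB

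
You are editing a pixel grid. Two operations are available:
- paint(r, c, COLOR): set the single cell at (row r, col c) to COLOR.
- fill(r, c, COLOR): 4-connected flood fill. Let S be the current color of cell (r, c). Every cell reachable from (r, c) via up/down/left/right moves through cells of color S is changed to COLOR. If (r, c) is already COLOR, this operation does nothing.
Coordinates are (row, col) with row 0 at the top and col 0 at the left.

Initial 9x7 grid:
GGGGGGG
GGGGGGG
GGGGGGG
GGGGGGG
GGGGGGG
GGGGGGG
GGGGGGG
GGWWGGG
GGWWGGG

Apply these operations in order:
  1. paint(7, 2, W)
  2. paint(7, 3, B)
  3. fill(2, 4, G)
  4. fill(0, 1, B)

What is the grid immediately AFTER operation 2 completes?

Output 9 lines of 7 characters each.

Answer: GGGGGGG
GGGGGGG
GGGGGGG
GGGGGGG
GGGGGGG
GGGGGGG
GGGGGGG
GGWBGGG
GGWWGGG

Derivation:
After op 1 paint(7,2,W):
GGGGGGG
GGGGGGG
GGGGGGG
GGGGGGG
GGGGGGG
GGGGGGG
GGGGGGG
GGWWGGG
GGWWGGG
After op 2 paint(7,3,B):
GGGGGGG
GGGGGGG
GGGGGGG
GGGGGGG
GGGGGGG
GGGGGGG
GGGGGGG
GGWBGGG
GGWWGGG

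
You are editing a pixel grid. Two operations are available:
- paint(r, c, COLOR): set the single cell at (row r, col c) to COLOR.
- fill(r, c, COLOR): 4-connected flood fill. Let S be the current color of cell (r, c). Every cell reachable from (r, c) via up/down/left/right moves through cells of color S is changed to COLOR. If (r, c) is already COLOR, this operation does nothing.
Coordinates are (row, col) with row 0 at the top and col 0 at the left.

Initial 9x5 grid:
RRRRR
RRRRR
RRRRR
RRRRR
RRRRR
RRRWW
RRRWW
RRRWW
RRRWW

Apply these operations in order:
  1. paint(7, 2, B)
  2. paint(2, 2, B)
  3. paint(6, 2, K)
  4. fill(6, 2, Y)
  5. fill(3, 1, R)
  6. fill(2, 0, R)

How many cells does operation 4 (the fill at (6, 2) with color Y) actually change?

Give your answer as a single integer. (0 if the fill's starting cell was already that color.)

After op 1 paint(7,2,B):
RRRRR
RRRRR
RRRRR
RRRRR
RRRRR
RRRWW
RRRWW
RRBWW
RRRWW
After op 2 paint(2,2,B):
RRRRR
RRRRR
RRBRR
RRRRR
RRRRR
RRRWW
RRRWW
RRBWW
RRRWW
After op 3 paint(6,2,K):
RRRRR
RRRRR
RRBRR
RRRRR
RRRRR
RRRWW
RRKWW
RRBWW
RRRWW
After op 4 fill(6,2,Y) [1 cells changed]:
RRRRR
RRRRR
RRBRR
RRRRR
RRRRR
RRRWW
RRYWW
RRBWW
RRRWW

Answer: 1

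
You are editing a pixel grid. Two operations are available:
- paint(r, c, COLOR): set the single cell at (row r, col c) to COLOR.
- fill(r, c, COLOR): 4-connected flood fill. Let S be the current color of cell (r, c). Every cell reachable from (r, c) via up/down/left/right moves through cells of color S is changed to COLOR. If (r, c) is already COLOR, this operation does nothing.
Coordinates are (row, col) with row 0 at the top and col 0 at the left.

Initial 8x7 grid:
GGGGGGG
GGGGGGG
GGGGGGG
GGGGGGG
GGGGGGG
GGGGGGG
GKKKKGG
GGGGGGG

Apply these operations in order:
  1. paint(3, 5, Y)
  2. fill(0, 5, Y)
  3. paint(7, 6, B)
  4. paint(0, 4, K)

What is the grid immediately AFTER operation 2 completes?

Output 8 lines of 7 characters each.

After op 1 paint(3,5,Y):
GGGGGGG
GGGGGGG
GGGGGGG
GGGGGYG
GGGGGGG
GGGGGGG
GKKKKGG
GGGGGGG
After op 2 fill(0,5,Y) [51 cells changed]:
YYYYYYY
YYYYYYY
YYYYYYY
YYYYYYY
YYYYYYY
YYYYYYY
YKKKKYY
YYYYYYY

Answer: YYYYYYY
YYYYYYY
YYYYYYY
YYYYYYY
YYYYYYY
YYYYYYY
YKKKKYY
YYYYYYY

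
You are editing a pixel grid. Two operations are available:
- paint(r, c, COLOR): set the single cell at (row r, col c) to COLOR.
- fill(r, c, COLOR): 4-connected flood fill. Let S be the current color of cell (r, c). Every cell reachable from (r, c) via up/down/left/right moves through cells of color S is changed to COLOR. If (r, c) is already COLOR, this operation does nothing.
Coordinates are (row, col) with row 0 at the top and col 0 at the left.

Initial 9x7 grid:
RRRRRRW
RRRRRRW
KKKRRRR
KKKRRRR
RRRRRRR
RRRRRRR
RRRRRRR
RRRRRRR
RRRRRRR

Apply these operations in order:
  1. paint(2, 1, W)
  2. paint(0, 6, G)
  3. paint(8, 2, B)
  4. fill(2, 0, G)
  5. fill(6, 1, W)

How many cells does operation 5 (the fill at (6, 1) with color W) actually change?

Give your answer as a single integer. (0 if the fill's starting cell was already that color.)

After op 1 paint(2,1,W):
RRRRRRW
RRRRRRW
KWKRRRR
KKKRRRR
RRRRRRR
RRRRRRR
RRRRRRR
RRRRRRR
RRRRRRR
After op 2 paint(0,6,G):
RRRRRRG
RRRRRRW
KWKRRRR
KKKRRRR
RRRRRRR
RRRRRRR
RRRRRRR
RRRRRRR
RRRRRRR
After op 3 paint(8,2,B):
RRRRRRG
RRRRRRW
KWKRRRR
KKKRRRR
RRRRRRR
RRRRRRR
RRRRRRR
RRRRRRR
RRBRRRR
After op 4 fill(2,0,G) [5 cells changed]:
RRRRRRG
RRRRRRW
GWGRRRR
GGGRRRR
RRRRRRR
RRRRRRR
RRRRRRR
RRRRRRR
RRBRRRR
After op 5 fill(6,1,W) [54 cells changed]:
WWWWWWG
WWWWWWW
GWGWWWW
GGGWWWW
WWWWWWW
WWWWWWW
WWWWWWW
WWWWWWW
WWBWWWW

Answer: 54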